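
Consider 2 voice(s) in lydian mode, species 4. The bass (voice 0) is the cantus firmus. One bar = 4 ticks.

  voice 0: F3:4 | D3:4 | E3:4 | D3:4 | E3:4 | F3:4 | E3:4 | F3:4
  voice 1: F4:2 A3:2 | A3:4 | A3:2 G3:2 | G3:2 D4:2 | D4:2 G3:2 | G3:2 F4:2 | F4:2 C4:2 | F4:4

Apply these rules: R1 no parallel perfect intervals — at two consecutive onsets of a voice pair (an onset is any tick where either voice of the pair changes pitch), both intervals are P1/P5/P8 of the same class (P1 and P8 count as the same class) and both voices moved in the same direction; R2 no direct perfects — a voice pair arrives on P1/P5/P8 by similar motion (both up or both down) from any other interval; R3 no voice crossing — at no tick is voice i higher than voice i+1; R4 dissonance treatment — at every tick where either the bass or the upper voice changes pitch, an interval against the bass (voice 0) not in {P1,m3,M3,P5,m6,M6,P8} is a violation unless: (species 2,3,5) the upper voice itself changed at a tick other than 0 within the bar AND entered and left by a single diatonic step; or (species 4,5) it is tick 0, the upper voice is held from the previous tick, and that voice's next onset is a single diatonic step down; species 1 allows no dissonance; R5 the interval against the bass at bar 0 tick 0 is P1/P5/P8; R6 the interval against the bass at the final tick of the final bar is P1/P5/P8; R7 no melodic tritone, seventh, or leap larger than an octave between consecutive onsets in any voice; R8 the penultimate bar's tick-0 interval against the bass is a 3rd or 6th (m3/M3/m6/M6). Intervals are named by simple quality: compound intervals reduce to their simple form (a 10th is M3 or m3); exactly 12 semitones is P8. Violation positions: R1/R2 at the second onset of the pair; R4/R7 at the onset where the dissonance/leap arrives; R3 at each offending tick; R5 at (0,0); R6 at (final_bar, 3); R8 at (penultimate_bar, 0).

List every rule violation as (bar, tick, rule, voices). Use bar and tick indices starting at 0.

(3, 0, R4, (0, 1))
(4, 0, R4, (0, 1))
(5, 0, R4, (0, 1))
(5, 2, R7, (1,))
(6, 0, R4, (0, 1))
(6, 0, R8, (0, 1))
(7, 0, R2, (0, 1))

bar 0: v0=F3 v1=F4 downbeat P8
bar 1: v0=D3 v1=A3 downbeat P5
bar 2: v0=E3 v1=A3 downbeat P4
bar 3: v0=D3 v1=G3 downbeat P4
bar 4: v0=E3 v1=D4 downbeat m7
bar 5: v0=F3 v1=G3 downbeat M2
bar 6: v0=E3 v1=F4 downbeat m2
bar 7: v0=F3 v1=F4 downbeat P8
  -> R4 @ bar 3 tick 0 v(0, 1): D3/G3 P4 untreated
  -> R4 @ bar 4 tick 0 v(0, 1): E3/D4 m7 untreated
  -> R4 @ bar 5 tick 0 v(0, 1): F3/G3 M2 untreated
  -> R7 @ bar 5 tick 2 v(1,): G3->F4 leap 10st
  -> R4 @ bar 6 tick 0 v(0, 1): E3/F4 m2 untreated
  -> R8 @ bar 6 tick 0 v(0, 1): penult m2 not 3rd/6th
  -> R2 @ bar 7 tick 0 v(0, 1): E3/C4 m6 -> F3/F4 P8 similar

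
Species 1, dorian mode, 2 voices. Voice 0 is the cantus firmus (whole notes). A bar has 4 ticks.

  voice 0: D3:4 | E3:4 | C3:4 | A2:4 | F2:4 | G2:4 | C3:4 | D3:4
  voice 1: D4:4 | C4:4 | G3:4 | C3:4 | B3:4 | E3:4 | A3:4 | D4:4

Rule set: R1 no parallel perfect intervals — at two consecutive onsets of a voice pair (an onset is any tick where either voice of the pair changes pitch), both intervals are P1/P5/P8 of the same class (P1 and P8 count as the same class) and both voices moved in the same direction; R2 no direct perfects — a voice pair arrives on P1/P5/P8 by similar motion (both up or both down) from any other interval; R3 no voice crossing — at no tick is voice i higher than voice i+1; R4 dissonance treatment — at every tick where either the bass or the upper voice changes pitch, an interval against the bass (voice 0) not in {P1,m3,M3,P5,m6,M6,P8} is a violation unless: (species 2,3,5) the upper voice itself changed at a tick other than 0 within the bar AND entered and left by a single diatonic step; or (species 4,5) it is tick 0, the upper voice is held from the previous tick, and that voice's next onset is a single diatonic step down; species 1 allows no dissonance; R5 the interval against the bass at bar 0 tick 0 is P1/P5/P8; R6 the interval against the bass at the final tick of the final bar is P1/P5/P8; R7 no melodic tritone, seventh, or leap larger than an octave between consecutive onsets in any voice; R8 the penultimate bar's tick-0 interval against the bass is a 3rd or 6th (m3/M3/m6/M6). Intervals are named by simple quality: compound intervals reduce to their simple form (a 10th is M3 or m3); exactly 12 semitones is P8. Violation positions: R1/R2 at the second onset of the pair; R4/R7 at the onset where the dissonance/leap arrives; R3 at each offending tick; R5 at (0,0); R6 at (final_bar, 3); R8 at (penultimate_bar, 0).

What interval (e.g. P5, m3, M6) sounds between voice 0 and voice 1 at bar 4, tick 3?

voice 0=F2 voice 1=B3 -> TT

TT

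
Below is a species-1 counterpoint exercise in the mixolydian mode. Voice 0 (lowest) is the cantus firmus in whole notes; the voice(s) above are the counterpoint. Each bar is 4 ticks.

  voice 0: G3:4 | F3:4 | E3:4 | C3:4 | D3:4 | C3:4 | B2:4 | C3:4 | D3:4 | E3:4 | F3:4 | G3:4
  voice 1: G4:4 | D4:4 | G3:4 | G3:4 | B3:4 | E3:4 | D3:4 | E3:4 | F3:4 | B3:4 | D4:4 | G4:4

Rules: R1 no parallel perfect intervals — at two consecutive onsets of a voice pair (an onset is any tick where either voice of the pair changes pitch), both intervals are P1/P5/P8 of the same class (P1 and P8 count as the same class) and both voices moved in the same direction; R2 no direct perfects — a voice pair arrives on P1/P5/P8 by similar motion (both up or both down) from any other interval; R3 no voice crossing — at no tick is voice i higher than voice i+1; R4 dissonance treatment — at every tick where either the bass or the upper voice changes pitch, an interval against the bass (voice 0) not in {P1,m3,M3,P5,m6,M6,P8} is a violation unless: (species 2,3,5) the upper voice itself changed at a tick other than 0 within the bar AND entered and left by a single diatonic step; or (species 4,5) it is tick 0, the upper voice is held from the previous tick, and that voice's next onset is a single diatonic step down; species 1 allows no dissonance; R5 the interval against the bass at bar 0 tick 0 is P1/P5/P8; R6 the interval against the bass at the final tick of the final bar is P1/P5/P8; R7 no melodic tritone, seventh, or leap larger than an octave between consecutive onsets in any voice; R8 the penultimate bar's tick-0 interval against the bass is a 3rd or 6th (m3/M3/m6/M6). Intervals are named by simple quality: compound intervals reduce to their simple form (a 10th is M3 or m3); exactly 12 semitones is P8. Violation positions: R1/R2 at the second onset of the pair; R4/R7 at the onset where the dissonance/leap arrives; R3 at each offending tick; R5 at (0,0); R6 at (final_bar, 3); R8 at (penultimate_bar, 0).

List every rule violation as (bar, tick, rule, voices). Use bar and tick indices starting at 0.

(9, 0, R2, (0, 1))
(9, 0, R7, (1,))
(11, 0, R2, (0, 1))

bar 0: v0=G3 v1=G4 downbeat P8
bar 1: v0=F3 v1=D4 downbeat M6
bar 2: v0=E3 v1=G3 downbeat m3
bar 3: v0=C3 v1=G3 downbeat P5
bar 4: v0=D3 v1=B3 downbeat M6
bar 5: v0=C3 v1=E3 downbeat M3
bar 6: v0=B2 v1=D3 downbeat m3
bar 7: v0=C3 v1=E3 downbeat M3
bar 8: v0=D3 v1=F3 downbeat m3
bar 9: v0=E3 v1=B3 downbeat P5
bar 10: v0=F3 v1=D4 downbeat M6
bar 11: v0=G3 v1=G4 downbeat P8
  -> R2 @ bar 9 tick 0 v(0, 1): D3/F3 m3 -> E3/B3 P5 similar
  -> R7 @ bar 9 tick 0 v(1,): F3->B3 leap 6st
  -> R2 @ bar 11 tick 0 v(0, 1): F3/D4 M6 -> G3/G4 P8 similar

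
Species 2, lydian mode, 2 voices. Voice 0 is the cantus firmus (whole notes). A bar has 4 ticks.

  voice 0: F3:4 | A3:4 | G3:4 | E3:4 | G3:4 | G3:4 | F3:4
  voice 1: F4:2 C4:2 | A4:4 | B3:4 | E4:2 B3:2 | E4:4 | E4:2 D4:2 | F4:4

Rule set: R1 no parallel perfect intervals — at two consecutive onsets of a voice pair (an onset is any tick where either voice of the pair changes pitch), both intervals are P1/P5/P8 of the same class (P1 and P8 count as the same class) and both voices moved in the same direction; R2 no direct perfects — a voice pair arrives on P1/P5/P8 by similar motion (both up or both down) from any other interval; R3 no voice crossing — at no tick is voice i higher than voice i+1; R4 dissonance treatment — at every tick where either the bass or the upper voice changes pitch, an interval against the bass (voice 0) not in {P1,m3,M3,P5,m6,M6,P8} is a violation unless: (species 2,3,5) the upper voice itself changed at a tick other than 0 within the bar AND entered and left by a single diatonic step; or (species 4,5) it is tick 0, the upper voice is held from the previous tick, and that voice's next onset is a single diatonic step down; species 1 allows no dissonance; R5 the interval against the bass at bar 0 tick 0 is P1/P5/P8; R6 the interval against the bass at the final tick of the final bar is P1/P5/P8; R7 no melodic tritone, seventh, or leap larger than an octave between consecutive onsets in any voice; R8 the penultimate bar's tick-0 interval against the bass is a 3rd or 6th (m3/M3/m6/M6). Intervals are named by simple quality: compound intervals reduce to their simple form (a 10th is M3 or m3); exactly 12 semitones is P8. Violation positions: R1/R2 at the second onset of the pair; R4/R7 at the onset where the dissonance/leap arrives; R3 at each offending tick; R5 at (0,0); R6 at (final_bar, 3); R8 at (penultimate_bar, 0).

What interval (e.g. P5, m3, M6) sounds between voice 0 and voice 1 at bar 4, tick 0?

voice 0=G3 voice 1=E4 -> M6

M6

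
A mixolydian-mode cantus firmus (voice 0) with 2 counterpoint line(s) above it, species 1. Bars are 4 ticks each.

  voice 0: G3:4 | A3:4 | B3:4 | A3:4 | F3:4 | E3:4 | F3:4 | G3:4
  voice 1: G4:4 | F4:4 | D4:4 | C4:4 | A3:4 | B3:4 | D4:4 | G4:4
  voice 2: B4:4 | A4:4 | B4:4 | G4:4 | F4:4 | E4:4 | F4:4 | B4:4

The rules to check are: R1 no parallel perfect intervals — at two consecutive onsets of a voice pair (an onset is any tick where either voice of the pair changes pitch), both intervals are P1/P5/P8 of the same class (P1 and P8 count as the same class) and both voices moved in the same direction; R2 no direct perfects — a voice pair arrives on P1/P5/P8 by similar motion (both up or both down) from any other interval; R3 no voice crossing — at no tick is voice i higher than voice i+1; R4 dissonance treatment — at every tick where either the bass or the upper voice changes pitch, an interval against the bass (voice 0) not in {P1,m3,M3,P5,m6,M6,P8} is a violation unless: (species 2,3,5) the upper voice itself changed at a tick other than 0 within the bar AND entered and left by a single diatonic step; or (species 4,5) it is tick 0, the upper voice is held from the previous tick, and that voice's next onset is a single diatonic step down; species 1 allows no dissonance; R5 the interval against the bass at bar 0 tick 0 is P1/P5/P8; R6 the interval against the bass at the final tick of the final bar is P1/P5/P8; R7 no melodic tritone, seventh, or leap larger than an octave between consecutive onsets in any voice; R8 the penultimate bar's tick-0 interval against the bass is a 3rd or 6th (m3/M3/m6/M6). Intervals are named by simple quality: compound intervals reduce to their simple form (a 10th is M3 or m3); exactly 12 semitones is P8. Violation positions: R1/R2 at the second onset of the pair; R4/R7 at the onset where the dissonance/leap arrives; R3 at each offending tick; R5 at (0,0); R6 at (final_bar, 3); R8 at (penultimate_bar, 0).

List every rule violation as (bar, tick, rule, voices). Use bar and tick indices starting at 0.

(0, 0, R5, (0, 2))
(2, 0, R1, (0, 2))
(3, 0, R2, (1, 2))
(3, 0, R4, (0, 2))
(4, 0, R2, (0, 2))
(5, 0, R1, (0, 2))
(6, 0, R1, (0, 2))
(6, 0, R8, (0, 2))
(7, 0, R2, (0, 1))
(7, 0, R7, (2,))
(7, 3, R6, (0, 2))

bar 0: v0=G3 v1=G4 v2=B4 downbeat M3
bar 1: v0=A3 v1=F4 v2=A4 downbeat P8
bar 2: v0=B3 v1=D4 v2=B4 downbeat P8
bar 3: v0=A3 v1=C4 v2=G4 downbeat m7
bar 4: v0=F3 v1=A3 v2=F4 downbeat P8
bar 5: v0=E3 v1=B3 v2=E4 downbeat P8
bar 6: v0=F3 v1=D4 v2=F4 downbeat P8
bar 7: v0=G3 v1=G4 v2=B4 downbeat M3
  -> R5 @ bar 0 tick 0 v(0, 2): opens on M3
  -> R1 @ bar 2 tick 0 v(0, 2): A3/A4 P8 -> B3/B4 P8 similar
  -> R2 @ bar 3 tick 0 v(1, 2): D4/B4 M6 -> C4/G4 P5 similar
  -> R4 @ bar 3 tick 0 v(0, 2): A3/G4 m7 untreated
  -> R2 @ bar 4 tick 0 v(0, 2): A3/G4 m7 -> F3/F4 P8 similar
  -> R1 @ bar 5 tick 0 v(0, 2): F3/F4 P8 -> E3/E4 P8 similar
  -> R1 @ bar 6 tick 0 v(0, 2): E3/E4 P8 -> F3/F4 P8 similar
  -> R8 @ bar 6 tick 0 v(0, 2): penult P8 not 3rd/6th
  -> R2 @ bar 7 tick 0 v(0, 1): F3/D4 M6 -> G3/G4 P8 similar
  -> R7 @ bar 7 tick 0 v(2,): F4->B4 leap 6st
  -> R6 @ bar 7 tick 3 v(0, 2): closes on M3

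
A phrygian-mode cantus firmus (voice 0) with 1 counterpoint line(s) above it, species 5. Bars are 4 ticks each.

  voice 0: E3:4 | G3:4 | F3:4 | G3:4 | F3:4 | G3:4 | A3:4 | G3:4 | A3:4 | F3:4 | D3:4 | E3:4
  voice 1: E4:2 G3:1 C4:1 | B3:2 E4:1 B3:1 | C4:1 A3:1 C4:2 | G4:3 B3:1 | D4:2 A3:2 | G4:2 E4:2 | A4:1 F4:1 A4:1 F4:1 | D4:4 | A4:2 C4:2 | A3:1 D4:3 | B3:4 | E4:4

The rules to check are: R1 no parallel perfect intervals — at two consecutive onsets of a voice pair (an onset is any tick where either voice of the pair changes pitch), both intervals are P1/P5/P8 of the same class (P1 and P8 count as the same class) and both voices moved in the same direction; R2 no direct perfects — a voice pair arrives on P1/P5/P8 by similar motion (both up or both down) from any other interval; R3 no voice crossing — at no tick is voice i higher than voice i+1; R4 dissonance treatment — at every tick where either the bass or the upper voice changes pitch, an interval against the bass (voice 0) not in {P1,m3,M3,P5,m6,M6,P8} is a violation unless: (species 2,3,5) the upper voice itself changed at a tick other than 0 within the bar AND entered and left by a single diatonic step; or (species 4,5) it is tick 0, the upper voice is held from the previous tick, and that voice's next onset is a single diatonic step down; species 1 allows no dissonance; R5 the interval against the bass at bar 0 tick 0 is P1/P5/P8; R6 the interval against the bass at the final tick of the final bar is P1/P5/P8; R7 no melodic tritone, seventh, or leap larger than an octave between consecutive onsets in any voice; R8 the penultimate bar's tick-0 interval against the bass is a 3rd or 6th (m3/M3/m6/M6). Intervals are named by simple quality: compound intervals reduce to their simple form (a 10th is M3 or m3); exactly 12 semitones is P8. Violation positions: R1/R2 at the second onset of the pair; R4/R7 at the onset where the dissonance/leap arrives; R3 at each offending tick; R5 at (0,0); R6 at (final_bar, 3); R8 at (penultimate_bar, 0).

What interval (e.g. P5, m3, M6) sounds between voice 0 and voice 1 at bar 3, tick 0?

voice 0=G3 voice 1=G4 -> P8

P8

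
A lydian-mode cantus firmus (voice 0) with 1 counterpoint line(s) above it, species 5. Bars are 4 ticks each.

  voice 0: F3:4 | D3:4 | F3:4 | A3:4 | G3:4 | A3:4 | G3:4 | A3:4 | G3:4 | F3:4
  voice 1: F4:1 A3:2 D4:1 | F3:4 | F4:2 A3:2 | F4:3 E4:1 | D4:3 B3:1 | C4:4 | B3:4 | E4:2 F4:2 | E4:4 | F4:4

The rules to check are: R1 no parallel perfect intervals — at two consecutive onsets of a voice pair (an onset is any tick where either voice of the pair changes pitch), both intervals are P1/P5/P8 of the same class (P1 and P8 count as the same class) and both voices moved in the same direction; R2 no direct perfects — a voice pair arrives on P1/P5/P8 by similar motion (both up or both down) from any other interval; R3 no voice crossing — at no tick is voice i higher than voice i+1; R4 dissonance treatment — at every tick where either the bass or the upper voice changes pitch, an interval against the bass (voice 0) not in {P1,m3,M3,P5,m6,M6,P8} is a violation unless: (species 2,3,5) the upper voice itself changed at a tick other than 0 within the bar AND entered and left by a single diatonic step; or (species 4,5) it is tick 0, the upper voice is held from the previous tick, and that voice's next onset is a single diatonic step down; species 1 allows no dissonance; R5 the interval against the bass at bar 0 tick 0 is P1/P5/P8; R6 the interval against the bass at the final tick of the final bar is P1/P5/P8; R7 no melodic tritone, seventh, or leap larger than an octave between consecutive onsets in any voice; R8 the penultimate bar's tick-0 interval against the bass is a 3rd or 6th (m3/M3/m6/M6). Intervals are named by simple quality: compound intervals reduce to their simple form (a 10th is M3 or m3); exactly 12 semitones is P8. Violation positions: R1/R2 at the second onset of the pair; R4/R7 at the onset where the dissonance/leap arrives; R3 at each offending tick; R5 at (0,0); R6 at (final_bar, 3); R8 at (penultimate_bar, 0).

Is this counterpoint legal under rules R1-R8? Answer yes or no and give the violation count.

bar 0: v0=F3 v1=F4 (P8)
bar 1: v0=D3 v1=F3 (m3)
bar 2: v0=F3 v1=F4 (P8)
bar 3: v0=A3 v1=F4 (m6)
bar 4: v0=G3 v1=D4 (P5)
bar 5: v0=A3 v1=C4 (m3)
bar 6: v0=G3 v1=B3 (M3)
bar 7: v0=A3 v1=E4 (P5)
bar 8: v0=G3 v1=E4 (M6)
bar 9: v0=F3 v1=F4 (P8)
  R2 @ bar2.0: D3/F3 m3 -> F3/F4 P8 similar
  R1 @ bar4.0: A3/E4 P5 -> G3/D4 P5 similar
  R2 @ bar7.0: G3/B3 M3 -> A3/E4 P5 similar

No (3 violations)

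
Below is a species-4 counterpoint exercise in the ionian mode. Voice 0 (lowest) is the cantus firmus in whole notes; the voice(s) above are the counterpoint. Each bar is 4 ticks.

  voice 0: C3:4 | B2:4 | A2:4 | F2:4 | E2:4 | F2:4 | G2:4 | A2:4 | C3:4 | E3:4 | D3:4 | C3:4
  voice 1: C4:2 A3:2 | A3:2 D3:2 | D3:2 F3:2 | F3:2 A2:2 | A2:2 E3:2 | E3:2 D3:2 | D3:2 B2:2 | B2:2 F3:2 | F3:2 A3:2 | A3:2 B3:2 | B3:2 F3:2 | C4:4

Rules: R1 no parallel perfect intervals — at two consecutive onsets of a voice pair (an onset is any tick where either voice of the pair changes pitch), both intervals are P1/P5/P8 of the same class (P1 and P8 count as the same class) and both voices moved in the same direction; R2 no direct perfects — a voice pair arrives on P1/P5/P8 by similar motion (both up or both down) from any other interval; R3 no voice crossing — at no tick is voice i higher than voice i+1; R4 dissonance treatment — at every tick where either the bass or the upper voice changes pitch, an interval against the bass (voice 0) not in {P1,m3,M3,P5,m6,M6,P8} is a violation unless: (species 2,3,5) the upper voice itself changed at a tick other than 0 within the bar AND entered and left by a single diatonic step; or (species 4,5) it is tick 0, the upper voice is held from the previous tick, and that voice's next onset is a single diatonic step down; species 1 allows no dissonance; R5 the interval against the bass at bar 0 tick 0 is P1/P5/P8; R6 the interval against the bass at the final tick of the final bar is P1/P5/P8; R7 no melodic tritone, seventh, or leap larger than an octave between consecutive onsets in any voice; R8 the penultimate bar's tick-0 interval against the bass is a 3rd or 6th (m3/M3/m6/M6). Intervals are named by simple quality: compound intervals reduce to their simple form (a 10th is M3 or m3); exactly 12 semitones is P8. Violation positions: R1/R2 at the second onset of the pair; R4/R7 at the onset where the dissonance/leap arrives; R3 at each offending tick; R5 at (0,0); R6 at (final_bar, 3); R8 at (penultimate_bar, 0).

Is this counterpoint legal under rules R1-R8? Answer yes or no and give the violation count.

bar 0: v0=C3 v1=C4 (P8)
bar 1: v0=B2 v1=A3 (m7)
bar 2: v0=A2 v1=D3 (P4)
bar 3: v0=F2 v1=F3 (P8)
bar 4: v0=E2 v1=A2 (P4)
bar 5: v0=F2 v1=E3 (M7)
bar 6: v0=G2 v1=D3 (P5)
bar 7: v0=A2 v1=B2 (M2)
bar 8: v0=C3 v1=F3 (P4)
bar 9: v0=E3 v1=A3 (P4)
bar 10: v0=D3 v1=B3 (M6)
bar 11: v0=C3 v1=C4 (P8)
  R4 @ bar1.0: B2/A3 m7 untreated
  R4 @ bar2.0: A2/D3 P4 untreated
  R4 @ bar4.0: E2/A2 P4 untreated
  R4 @ bar7.0: A2/B2 M2 untreated
  R7 @ bar7.2: B2->F3 leap 6st
  R4 @ bar8.0: C3/F3 P4 untreated
  R4 @ bar9.0: E3/A3 P4 untreated
  R7 @ bar10.2: B3->F3 leap 6st

No (8 violations)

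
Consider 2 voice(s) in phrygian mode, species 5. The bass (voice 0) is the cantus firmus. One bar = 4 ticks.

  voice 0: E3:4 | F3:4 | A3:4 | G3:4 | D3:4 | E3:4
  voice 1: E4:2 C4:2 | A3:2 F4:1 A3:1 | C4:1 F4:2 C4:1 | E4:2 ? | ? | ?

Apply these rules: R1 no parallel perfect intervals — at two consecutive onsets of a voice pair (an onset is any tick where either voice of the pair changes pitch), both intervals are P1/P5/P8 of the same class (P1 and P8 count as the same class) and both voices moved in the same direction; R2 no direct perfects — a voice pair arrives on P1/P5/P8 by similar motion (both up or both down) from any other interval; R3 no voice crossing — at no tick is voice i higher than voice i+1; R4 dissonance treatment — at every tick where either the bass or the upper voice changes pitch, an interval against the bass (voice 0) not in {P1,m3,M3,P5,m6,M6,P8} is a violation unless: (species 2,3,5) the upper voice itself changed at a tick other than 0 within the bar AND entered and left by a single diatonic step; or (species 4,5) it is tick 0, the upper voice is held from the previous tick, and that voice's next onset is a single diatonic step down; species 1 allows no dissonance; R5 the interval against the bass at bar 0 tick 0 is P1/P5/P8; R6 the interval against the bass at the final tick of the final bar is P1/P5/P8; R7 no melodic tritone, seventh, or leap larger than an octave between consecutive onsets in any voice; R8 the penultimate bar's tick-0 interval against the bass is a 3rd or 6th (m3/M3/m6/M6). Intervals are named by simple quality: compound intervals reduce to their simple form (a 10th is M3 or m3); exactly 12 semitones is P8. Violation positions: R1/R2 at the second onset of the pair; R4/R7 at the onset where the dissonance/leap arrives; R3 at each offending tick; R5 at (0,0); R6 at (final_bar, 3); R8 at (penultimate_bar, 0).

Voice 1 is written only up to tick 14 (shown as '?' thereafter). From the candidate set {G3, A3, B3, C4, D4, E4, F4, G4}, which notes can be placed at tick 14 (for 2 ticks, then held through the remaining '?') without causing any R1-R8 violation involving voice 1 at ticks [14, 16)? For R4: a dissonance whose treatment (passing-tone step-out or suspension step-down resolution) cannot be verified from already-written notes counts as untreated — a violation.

G3: legal
A3: violates R4
B3: legal
C4: violates R4
D4: legal
E4: legal
F4: violates R4
G4: legal

{B3, D4, E4, G3, G4}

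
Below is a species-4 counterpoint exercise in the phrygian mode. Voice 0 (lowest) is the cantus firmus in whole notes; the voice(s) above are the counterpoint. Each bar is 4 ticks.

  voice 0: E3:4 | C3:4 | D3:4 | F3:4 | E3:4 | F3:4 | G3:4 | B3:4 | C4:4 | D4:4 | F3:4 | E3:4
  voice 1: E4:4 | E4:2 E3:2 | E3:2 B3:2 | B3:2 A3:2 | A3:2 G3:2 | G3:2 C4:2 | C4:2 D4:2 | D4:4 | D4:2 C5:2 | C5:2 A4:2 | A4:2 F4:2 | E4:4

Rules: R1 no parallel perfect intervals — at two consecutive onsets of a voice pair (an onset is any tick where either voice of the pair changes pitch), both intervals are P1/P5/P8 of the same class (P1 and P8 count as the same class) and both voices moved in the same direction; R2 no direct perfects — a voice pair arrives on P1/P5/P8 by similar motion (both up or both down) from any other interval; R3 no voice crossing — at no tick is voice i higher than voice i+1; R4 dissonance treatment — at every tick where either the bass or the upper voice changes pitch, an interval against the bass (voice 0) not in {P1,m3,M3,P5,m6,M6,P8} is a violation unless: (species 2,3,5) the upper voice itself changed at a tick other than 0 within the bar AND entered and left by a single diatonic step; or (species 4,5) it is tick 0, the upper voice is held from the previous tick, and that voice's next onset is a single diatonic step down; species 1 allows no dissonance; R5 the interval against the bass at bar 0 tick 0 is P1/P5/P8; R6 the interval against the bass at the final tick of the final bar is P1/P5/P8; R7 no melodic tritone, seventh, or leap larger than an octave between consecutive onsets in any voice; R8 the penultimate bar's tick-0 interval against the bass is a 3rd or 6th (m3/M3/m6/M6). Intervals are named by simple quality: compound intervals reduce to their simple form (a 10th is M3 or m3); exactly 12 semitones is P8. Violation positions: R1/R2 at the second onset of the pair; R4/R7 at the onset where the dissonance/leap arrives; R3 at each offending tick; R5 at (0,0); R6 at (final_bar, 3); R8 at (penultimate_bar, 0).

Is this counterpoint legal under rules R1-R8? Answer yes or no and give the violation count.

No (7 violations)

bar 0: v0=E3 v1=E4 (P8)
bar 1: v0=C3 v1=E4 (M3)
bar 2: v0=D3 v1=E3 (M2)
bar 3: v0=F3 v1=B3 (TT)
bar 4: v0=E3 v1=A3 (P4)
bar 5: v0=F3 v1=G3 (M2)
bar 6: v0=G3 v1=C4 (P4)
bar 7: v0=B3 v1=D4 (m3)
bar 8: v0=C4 v1=D4 (M2)
bar 9: v0=D4 v1=C5 (m7)
bar 10: v0=F3 v1=A4 (M3)
bar 11: v0=E3 v1=E4 (P8)
  R4 @ bar2.0: D3/E3 M2 untreated
  R4 @ bar5.0: F3/G3 M2 untreated
  R4 @ bar6.0: G3/C4 P4 untreated
  R4 @ bar8.0: C4/D4 M2 untreated
  R7 @ bar8.2: D4->C5 leap 10st
  R4 @ bar9.0: D4/C5 m7 untreated
  R1 @ bar11.0: F3/F4 P8 -> E3/E4 P8 similar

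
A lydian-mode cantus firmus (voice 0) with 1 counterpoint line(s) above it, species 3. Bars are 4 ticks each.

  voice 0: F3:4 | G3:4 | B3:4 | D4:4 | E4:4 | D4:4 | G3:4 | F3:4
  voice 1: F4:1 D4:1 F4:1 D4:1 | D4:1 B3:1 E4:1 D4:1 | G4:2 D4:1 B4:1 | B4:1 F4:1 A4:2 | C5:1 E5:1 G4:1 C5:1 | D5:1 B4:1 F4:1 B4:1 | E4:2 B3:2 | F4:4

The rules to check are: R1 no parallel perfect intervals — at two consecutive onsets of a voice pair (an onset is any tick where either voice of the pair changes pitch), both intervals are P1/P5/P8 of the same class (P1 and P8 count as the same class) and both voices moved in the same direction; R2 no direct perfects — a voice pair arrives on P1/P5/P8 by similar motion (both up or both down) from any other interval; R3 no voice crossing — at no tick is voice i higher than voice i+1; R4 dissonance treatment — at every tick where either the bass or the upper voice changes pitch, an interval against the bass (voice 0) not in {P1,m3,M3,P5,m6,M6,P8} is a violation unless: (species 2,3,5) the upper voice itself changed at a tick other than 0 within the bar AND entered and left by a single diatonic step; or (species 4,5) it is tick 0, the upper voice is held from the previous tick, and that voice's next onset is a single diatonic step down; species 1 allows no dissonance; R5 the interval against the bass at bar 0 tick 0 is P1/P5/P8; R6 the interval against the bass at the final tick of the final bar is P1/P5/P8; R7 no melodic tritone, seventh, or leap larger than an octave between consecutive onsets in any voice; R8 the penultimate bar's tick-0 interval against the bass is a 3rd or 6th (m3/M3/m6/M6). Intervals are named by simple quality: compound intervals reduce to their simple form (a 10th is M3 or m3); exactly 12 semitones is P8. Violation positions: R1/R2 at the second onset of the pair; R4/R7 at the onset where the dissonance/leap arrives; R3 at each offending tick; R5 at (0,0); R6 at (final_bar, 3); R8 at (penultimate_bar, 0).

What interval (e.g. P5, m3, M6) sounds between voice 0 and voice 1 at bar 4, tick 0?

voice 0=E4 voice 1=C5 -> m6

m6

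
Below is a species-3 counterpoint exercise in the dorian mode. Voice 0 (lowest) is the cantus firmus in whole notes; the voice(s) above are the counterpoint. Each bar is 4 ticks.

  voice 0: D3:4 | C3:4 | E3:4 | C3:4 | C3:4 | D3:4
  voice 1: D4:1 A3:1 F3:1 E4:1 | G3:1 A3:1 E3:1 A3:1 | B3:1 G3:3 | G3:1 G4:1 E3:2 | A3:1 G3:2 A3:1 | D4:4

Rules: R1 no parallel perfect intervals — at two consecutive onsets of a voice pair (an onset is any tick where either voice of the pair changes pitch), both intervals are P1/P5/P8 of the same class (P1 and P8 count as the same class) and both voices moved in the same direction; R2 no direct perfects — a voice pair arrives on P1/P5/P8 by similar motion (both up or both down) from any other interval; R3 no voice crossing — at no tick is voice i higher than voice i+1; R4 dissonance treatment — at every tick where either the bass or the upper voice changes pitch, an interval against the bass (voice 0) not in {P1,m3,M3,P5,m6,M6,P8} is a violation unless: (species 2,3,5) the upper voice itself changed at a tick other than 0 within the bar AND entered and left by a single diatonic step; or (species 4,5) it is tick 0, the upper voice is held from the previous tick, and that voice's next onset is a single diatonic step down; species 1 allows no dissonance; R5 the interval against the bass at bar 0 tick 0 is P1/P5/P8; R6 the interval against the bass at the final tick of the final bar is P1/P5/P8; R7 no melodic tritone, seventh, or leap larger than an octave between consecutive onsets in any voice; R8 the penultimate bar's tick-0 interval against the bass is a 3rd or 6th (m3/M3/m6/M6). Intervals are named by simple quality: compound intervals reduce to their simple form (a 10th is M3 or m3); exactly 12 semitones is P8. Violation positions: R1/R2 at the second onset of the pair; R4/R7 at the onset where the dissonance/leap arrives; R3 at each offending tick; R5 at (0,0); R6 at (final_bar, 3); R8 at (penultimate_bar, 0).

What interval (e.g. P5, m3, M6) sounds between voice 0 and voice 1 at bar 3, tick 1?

voice 0=C3 voice 1=G4 -> P5

P5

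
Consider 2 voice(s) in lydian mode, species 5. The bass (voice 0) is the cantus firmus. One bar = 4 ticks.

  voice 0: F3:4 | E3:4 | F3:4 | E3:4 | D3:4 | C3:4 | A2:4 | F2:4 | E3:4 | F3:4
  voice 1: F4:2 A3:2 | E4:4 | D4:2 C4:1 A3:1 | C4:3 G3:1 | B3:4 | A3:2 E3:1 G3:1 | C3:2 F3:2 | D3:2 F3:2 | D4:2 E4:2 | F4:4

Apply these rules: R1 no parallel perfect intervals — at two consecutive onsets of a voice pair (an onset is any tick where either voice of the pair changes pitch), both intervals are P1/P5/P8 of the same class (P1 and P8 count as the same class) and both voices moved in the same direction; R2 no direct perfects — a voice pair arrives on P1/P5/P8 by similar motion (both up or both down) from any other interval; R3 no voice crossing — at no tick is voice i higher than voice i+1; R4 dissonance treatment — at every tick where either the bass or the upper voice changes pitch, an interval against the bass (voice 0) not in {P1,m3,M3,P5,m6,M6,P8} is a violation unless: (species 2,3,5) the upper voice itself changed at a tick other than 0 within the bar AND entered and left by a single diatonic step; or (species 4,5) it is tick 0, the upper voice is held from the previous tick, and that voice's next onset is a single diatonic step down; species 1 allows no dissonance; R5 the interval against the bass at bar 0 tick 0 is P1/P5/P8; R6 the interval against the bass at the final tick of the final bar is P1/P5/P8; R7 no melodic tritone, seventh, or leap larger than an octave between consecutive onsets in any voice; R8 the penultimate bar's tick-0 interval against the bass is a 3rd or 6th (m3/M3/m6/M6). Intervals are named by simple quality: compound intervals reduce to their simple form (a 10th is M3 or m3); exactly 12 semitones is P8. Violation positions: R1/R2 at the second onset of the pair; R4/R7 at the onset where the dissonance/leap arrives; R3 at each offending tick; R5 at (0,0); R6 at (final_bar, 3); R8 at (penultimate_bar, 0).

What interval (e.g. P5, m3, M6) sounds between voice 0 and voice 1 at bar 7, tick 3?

voice 0=F2 voice 1=F3 -> P8

P8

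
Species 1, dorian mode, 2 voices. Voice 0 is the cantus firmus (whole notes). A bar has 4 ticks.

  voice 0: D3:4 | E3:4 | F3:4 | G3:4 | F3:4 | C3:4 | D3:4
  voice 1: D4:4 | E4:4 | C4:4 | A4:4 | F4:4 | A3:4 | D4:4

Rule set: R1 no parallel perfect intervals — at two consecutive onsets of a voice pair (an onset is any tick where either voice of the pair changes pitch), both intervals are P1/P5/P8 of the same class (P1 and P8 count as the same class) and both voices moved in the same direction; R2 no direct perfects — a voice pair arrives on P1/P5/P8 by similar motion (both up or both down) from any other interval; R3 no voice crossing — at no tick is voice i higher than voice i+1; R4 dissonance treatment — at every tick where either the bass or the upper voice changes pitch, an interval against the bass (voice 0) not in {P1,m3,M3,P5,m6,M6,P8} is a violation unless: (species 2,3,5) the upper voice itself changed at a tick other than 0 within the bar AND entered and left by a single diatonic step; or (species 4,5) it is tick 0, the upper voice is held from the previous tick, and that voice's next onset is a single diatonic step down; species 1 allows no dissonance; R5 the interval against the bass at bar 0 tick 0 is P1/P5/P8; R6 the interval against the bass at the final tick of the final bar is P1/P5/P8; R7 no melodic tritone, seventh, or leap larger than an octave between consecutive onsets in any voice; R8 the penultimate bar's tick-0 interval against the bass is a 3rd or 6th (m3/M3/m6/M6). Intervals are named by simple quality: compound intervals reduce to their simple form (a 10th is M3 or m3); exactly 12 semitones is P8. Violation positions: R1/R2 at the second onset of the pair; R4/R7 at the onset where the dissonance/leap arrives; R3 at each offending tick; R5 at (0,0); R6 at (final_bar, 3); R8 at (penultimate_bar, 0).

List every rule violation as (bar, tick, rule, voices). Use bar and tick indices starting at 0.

bar 0: v0=D3 v1=D4 downbeat P8
bar 1: v0=E3 v1=E4 downbeat P8
bar 2: v0=F3 v1=C4 downbeat P5
bar 3: v0=G3 v1=A4 downbeat M2
bar 4: v0=F3 v1=F4 downbeat P8
bar 5: v0=C3 v1=A3 downbeat M6
bar 6: v0=D3 v1=D4 downbeat P8
  -> R1 @ bar 1 tick 0 v(0, 1): D3/D4 P8 -> E3/E4 P8 similar
  -> R4 @ bar 3 tick 0 v(0, 1): G3/A4 M2 untreated
  -> R2 @ bar 4 tick 0 v(0, 1): G3/A4 M2 -> F3/F4 P8 similar
  -> R2 @ bar 6 tick 0 v(0, 1): C3/A3 M6 -> D3/D4 P8 similar

(1, 0, R1, (0, 1))
(3, 0, R4, (0, 1))
(4, 0, R2, (0, 1))
(6, 0, R2, (0, 1))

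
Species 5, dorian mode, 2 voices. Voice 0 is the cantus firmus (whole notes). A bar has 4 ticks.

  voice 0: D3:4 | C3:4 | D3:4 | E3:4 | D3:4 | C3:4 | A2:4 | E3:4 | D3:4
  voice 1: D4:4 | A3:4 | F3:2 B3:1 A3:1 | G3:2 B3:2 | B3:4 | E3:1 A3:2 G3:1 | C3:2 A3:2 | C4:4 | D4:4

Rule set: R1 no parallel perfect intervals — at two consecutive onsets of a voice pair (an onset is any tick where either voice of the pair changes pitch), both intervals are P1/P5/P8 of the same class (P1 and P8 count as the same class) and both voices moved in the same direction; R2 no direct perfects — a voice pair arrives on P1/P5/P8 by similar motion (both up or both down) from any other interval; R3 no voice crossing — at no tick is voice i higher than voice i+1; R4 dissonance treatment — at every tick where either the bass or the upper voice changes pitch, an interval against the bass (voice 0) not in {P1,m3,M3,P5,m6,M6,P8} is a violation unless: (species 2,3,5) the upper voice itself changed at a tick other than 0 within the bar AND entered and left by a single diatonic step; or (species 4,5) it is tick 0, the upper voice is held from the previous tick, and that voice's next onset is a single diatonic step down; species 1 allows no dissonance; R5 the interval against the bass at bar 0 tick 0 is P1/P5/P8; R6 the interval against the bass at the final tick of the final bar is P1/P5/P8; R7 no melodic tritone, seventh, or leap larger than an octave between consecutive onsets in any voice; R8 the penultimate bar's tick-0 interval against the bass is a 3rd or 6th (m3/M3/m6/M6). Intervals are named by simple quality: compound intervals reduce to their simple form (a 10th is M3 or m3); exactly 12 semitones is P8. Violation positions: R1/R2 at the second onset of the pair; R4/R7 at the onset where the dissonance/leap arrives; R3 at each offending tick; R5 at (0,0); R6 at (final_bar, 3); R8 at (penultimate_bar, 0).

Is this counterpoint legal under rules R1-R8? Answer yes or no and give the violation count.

bar 0: v0=D3 v1=D4 (P8)
bar 1: v0=C3 v1=A3 (M6)
bar 2: v0=D3 v1=F3 (m3)
bar 3: v0=E3 v1=G3 (m3)
bar 4: v0=D3 v1=B3 (M6)
bar 5: v0=C3 v1=E3 (M3)
bar 6: v0=A2 v1=C3 (m3)
bar 7: v0=E3 v1=C4 (m6)
bar 8: v0=D3 v1=D4 (P8)
  R7 @ bar2.2: F3->B3 leap 6st

No (1 violations)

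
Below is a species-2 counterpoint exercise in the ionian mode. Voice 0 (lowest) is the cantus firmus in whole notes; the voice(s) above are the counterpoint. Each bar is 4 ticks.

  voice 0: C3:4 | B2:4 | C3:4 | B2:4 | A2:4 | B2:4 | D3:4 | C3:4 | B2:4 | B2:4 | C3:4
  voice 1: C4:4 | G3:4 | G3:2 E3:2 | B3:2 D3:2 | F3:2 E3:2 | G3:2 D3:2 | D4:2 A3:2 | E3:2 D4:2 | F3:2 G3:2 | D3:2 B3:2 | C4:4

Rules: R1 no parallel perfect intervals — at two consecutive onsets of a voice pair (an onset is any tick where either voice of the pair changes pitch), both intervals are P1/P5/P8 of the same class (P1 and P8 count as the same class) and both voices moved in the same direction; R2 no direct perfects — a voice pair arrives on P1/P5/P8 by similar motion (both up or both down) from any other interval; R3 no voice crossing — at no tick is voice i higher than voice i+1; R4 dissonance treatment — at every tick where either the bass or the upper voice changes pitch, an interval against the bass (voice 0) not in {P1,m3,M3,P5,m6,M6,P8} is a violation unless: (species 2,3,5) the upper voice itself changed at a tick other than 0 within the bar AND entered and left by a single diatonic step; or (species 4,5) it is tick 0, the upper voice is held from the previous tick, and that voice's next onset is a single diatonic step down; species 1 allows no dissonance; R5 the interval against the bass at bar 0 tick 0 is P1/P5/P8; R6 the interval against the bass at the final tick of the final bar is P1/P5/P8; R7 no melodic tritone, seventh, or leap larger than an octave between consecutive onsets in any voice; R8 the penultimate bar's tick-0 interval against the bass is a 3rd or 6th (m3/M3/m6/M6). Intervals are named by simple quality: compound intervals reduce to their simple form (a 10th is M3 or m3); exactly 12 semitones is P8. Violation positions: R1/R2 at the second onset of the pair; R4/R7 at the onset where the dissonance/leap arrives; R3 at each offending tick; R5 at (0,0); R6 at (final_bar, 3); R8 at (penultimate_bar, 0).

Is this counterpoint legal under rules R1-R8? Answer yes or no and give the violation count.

bar 0: v0=C3 v1=C4 (P8)
bar 1: v0=B2 v1=G3 (m6)
bar 2: v0=C3 v1=G3 (P5)
bar 3: v0=B2 v1=B3 (P8)
bar 4: v0=A2 v1=F3 (m6)
bar 5: v0=B2 v1=G3 (m6)
bar 6: v0=D3 v1=D4 (P8)
bar 7: v0=C3 v1=E3 (M3)
bar 8: v0=B2 v1=F3 (TT)
bar 9: v0=B2 v1=D3 (m3)
bar 10: v0=C3 v1=C4 (P8)
  R2 @ bar6.0: B2/D3 m3 -> D3/D4 P8 similar
  R4 @ bar7.2: C3/D4 M2 untreated
  R7 @ bar7.2: E3->D4 leap 10st
  R4 @ bar8.0: B2/F3 TT untreated
  R1 @ bar10.0: B2/B3 P8 -> C3/C4 P8 similar

No (5 violations)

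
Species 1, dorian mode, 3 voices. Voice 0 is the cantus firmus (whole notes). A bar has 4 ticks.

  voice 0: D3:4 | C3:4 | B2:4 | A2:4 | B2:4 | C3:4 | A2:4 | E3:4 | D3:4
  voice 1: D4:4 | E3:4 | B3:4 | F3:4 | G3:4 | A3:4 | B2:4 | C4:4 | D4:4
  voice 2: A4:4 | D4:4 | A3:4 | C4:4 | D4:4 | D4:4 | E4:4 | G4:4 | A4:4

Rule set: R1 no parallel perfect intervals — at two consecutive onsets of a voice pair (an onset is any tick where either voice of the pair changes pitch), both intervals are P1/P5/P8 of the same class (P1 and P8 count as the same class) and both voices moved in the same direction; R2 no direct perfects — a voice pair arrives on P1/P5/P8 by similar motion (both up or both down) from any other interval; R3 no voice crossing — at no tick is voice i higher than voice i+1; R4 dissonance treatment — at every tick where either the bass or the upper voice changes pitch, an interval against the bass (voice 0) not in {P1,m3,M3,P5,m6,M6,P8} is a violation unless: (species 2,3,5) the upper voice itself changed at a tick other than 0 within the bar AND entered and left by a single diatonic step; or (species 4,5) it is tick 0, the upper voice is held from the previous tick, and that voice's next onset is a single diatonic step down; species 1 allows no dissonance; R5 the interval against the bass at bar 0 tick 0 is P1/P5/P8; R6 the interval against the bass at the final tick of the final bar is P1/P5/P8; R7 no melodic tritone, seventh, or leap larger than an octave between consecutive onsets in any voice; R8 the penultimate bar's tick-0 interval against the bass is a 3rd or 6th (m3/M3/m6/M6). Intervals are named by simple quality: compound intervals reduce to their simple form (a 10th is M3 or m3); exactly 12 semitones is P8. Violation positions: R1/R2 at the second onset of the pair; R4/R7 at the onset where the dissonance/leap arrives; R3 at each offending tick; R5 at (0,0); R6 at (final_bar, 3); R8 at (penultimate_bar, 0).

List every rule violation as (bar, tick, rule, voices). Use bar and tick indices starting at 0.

(1, 0, R4, (0, 2))
(1, 0, R7, (1,))
(2, 0, R3, (1, 2))
(2, 0, R4, (0, 2))
(2, 1, R3, (1, 2))
(2, 2, R3, (1, 2))
(2, 3, R3, (1, 2))
(3, 0, R7, (1,))
(4, 0, R1, (1, 2))
(5, 0, R4, (0, 2))
(6, 0, R4, (0, 1))
(6, 0, R7, (1,))
(7, 0, R2, (1, 2))
(7, 0, R7, (1,))
(8, 0, R1, (1, 2))

bar 0: v0=D3 v1=D4 v2=A4 downbeat P5
bar 1: v0=C3 v1=E3 v2=D4 downbeat M2
bar 2: v0=B2 v1=B3 v2=A3 downbeat m7
bar 3: v0=A2 v1=F3 v2=C4 downbeat m3
bar 4: v0=B2 v1=G3 v2=D4 downbeat m3
bar 5: v0=C3 v1=A3 v2=D4 downbeat M2
bar 6: v0=A2 v1=B2 v2=E4 downbeat P5
bar 7: v0=E3 v1=C4 v2=G4 downbeat m3
bar 8: v0=D3 v1=D4 v2=A4 downbeat P5
  -> R4 @ bar 1 tick 0 v(0, 2): C3/D4 M2 untreated
  -> R7 @ bar 1 tick 0 v(1,): D4->E3 leap 10st
  -> R3 @ bar 2 tick 0 v(1, 2): B3 above A3
  -> R4 @ bar 2 tick 0 v(0, 2): B2/A3 m7 untreated
  -> R3 @ bar 2 tick 1 v(1, 2): B3 above A3
  -> R3 @ bar 2 tick 2 v(1, 2): B3 above A3
  -> R3 @ bar 2 tick 3 v(1, 2): B3 above A3
  -> R7 @ bar 3 tick 0 v(1,): B3->F3 leap 6st
  -> R1 @ bar 4 tick 0 v(1, 2): F3/C4 P5 -> G3/D4 P5 similar
  -> R4 @ bar 5 tick 0 v(0, 2): C3/D4 M2 untreated
  -> R4 @ bar 6 tick 0 v(0, 1): A2/B2 M2 untreated
  -> R7 @ bar 6 tick 0 v(1,): A3->B2 leap 10st
  -> R2 @ bar 7 tick 0 v(1, 2): B2/E4 P4 -> C4/G4 P5 similar
  -> R7 @ bar 7 tick 0 v(1,): B2->C4 leap 13st
  -> R1 @ bar 8 tick 0 v(1, 2): C4/G4 P5 -> D4/A4 P5 similar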